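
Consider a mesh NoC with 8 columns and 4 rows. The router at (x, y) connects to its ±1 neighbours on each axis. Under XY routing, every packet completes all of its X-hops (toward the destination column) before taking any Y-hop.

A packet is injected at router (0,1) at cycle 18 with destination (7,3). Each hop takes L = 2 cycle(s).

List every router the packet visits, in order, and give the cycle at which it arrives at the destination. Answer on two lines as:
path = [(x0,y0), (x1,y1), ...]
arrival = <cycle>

[0] x=0 y=1 t=18
[1] x=1 y=1 t=20 →E
[2] x=2 y=1 t=22 →E
[3] x=3 y=1 t=24 →E
[4] x=4 y=1 t=26 →E
[5] x=5 y=1 t=28 →E
[6] x=6 y=1 t=30 →E
[7] x=7 y=1 t=32 →E
[8] x=7 y=2 t=34 →N
[9] x=7 y=3 t=36 →N

path = [(0,1), (1,1), (2,1), (3,1), (4,1), (5,1), (6,1), (7,1), (7,2), (7,3)]
arrival = 36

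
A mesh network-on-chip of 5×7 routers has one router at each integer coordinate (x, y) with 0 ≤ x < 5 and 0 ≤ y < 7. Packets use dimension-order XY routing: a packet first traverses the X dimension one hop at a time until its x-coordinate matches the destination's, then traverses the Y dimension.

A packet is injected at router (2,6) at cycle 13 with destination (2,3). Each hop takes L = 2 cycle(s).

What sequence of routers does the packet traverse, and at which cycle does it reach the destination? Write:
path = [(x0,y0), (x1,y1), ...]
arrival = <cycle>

src (2,6)  cyc=13
S→(2,5)  cyc=15
S→(2,4)  cyc=17
S→(2,3)  cyc=19

path = [(2,6), (2,5), (2,4), (2,3)]
arrival = 19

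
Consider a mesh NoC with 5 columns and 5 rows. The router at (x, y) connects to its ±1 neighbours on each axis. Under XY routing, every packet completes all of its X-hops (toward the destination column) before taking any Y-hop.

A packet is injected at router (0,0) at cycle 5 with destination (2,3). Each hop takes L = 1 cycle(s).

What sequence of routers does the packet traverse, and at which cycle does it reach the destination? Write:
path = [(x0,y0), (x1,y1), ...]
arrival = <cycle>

[0] x=0 y=0 t=5
[1] x=1 y=0 t=6 →E
[2] x=2 y=0 t=7 →E
[3] x=2 y=1 t=8 →N
[4] x=2 y=2 t=9 →N
[5] x=2 y=3 t=10 →N

path = [(0,0), (1,0), (2,0), (2,1), (2,2), (2,3)]
arrival = 10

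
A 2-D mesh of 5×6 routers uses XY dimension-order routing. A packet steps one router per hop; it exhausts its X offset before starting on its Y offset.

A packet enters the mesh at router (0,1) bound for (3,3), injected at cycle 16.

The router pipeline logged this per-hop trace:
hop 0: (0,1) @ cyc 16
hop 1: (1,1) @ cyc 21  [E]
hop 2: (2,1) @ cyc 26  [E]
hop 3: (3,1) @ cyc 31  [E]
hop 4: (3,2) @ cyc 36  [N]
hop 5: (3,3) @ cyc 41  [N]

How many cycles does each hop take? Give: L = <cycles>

From hop 0 (16) to hop 1 (21): +5 cycles.
That increment is L by definition: L = 5.

L = 5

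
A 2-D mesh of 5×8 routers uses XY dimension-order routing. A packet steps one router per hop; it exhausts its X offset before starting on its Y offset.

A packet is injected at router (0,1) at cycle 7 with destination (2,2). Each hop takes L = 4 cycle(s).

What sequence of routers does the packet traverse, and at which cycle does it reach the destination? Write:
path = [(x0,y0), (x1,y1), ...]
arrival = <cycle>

#0 — 0,1 | c7
#1 — 1,1 | c11 | E
#2 — 2,1 | c15 | E
#3 — 2,2 | c19 | N

path = [(0,1), (1,1), (2,1), (2,2)]
arrival = 19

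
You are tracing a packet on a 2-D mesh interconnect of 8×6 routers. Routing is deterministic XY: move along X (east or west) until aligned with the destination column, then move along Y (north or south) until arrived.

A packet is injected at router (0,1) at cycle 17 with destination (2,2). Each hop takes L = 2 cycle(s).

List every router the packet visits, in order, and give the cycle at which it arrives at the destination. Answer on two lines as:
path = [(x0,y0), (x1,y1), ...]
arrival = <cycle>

src (0,1)  cyc=17
E→(1,1)  cyc=19
E→(2,1)  cyc=21
N→(2,2)  cyc=23

path = [(0,1), (1,1), (2,1), (2,2)]
arrival = 23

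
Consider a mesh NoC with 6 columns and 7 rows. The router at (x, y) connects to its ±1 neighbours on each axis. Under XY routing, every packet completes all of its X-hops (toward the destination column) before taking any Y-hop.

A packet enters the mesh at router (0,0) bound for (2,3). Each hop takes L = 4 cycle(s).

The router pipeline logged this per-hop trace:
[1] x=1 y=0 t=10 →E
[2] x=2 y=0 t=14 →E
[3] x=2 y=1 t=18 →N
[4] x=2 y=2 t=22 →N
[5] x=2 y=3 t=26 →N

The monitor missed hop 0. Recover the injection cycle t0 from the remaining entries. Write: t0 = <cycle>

The first recorded entry is hop 1 at cycle 10.
So t0 = 10 − 1·4 = 6.

t0 = 6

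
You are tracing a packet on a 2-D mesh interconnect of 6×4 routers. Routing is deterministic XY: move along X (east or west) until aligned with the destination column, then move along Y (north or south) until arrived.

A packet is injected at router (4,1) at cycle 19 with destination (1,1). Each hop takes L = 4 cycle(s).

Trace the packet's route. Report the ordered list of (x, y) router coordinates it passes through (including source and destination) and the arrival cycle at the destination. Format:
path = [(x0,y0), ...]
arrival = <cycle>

path = [(4,1), (3,1), (2,1), (1,1)]
arrival = 31

#0 — 4,1 | c19
#1 — 3,1 | c23 | W
#2 — 2,1 | c27 | W
#3 — 1,1 | c31 | W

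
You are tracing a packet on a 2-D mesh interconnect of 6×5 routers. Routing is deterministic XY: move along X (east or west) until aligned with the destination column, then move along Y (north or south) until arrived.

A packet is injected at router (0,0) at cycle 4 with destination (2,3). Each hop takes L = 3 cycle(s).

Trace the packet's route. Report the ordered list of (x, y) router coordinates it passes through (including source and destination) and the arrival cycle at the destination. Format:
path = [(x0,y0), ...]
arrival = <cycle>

[0] x=0 y=0 t=4
[1] x=1 y=0 t=7 →E
[2] x=2 y=0 t=10 →E
[3] x=2 y=1 t=13 →N
[4] x=2 y=2 t=16 →N
[5] x=2 y=3 t=19 →N

path = [(0,0), (1,0), (2,0), (2,1), (2,2), (2,3)]
arrival = 19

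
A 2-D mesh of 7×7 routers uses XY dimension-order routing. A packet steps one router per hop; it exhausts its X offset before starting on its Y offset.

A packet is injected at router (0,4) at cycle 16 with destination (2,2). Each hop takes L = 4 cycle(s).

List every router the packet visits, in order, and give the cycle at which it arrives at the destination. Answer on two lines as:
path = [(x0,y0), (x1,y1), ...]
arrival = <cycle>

path = [(0,4), (1,4), (2,4), (2,3), (2,2)]
arrival = 32

hop 0: (0,4) @ cyc 16
hop 1: (1,4) @ cyc 20  [E]
hop 2: (2,4) @ cyc 24  [E]
hop 3: (2,3) @ cyc 28  [S]
hop 4: (2,2) @ cyc 32  [S]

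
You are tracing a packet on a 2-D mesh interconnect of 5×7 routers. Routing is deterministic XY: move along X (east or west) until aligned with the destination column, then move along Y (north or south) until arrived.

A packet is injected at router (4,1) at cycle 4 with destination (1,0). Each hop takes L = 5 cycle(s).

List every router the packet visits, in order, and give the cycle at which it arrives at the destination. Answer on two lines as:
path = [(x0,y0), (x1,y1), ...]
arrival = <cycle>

path = [(4,1), (3,1), (2,1), (1,1), (1,0)]
arrival = 24

  0. router=(4,1) cycle=4 (inject)
  1. router=(3,1) cycle=9 dir=W
  2. router=(2,1) cycle=14 dir=W
  3. router=(1,1) cycle=19 dir=W
  4. router=(1,0) cycle=24 dir=S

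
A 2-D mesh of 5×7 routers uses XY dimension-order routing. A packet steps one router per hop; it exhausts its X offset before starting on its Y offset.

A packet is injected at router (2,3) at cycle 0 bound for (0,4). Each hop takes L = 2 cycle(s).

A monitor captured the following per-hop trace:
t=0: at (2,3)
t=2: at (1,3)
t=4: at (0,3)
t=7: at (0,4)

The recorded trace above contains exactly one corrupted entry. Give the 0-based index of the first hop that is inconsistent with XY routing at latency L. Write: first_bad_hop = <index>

first_bad_hop = 3

[1] (-1,+0) / 2c ⇒ ok
[2] (-1,+0) / 2c ⇒ ok
[3] (+0,+1) / 3c ⇒ BAD: Δcyc=3≠L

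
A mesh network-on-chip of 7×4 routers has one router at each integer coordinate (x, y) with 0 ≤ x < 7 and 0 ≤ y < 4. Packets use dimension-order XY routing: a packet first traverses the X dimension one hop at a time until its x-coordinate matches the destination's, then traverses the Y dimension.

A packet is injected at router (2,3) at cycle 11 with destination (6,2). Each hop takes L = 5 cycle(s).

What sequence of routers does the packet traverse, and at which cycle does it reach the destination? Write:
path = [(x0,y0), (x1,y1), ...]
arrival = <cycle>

path = [(2,3), (3,3), (4,3), (5,3), (6,3), (6,2)]
arrival = 36

[0] x=2 y=3 t=11
[1] x=3 y=3 t=16 →E
[2] x=4 y=3 t=21 →E
[3] x=5 y=3 t=26 →E
[4] x=6 y=3 t=31 →E
[5] x=6 y=2 t=36 →S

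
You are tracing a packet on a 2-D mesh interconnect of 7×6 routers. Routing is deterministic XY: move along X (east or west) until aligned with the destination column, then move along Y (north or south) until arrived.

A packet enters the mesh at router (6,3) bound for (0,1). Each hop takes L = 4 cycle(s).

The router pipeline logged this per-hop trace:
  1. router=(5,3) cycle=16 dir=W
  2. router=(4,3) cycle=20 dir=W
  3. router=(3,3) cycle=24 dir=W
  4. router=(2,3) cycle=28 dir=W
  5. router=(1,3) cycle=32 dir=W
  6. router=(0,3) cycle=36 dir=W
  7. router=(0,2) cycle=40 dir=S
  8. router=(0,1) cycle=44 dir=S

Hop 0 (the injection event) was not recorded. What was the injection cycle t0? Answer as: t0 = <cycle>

Hop 1 reached at cycle 16; hop k is at t0 + k·L.
So t0 = 16 − 1·4 = 12.

t0 = 12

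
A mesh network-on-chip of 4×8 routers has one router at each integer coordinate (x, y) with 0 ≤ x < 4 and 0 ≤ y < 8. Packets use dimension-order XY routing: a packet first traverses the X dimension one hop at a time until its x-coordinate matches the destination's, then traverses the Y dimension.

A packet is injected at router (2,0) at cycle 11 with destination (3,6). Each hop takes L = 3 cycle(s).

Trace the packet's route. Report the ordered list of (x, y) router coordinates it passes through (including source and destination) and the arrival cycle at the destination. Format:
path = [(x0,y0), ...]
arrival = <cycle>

hop 0: (2,0) @ cyc 11
hop 1: (3,0) @ cyc 14  [E]
hop 2: (3,1) @ cyc 17  [N]
hop 3: (3,2) @ cyc 20  [N]
hop 4: (3,3) @ cyc 23  [N]
hop 5: (3,4) @ cyc 26  [N]
hop 6: (3,5) @ cyc 29  [N]
hop 7: (3,6) @ cyc 32  [N]

path = [(2,0), (3,0), (3,1), (3,2), (3,3), (3,4), (3,5), (3,6)]
arrival = 32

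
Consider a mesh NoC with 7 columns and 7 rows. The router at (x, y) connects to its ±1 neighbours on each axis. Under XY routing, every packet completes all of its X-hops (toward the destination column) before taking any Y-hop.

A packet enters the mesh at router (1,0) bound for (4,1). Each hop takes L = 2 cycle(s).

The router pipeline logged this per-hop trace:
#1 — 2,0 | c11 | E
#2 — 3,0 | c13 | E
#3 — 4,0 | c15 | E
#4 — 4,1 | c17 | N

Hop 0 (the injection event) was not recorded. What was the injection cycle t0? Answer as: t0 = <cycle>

t0 = 9

cyc[1] = 11 and cyc[k] = t0 + k·L for every k.
So t0 = 11 − 1·2 = 9.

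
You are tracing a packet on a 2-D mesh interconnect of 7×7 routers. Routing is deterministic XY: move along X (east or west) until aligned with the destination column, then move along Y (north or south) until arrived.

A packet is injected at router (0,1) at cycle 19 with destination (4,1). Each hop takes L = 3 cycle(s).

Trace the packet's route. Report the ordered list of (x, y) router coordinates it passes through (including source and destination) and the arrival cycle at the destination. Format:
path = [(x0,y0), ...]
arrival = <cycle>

path = [(0,1), (1,1), (2,1), (3,1), (4,1)]
arrival = 31

  0. router=(0,1) cycle=19 (inject)
  1. router=(1,1) cycle=22 dir=E
  2. router=(2,1) cycle=25 dir=E
  3. router=(3,1) cycle=28 dir=E
  4. router=(4,1) cycle=31 dir=E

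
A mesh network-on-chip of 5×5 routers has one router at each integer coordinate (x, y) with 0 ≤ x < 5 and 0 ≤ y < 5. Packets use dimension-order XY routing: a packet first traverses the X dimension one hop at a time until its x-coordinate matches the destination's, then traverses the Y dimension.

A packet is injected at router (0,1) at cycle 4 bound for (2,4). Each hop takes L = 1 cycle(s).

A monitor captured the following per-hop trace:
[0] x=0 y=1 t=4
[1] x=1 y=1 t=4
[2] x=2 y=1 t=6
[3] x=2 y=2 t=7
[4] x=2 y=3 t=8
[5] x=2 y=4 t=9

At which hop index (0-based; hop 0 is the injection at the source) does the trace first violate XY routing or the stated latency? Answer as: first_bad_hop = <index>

first_bad_hop = 1

[1] (+1,+0) / 0c ⇒ BAD: Δcyc=0≠L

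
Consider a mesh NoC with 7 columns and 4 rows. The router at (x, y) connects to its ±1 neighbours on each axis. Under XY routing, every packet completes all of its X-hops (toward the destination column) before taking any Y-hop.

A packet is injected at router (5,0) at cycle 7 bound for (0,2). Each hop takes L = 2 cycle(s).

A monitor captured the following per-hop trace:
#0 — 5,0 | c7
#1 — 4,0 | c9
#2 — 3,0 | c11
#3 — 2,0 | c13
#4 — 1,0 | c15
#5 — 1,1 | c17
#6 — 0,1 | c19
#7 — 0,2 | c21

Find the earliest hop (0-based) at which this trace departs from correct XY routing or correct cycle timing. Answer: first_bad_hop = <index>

first_bad_hop = 5

check 1→ d=(-1,0) cyc+2: ok
check 2→ d=(-1,0) cyc+2: ok
check 3→ d=(-1,0) cyc+2: ok
check 4→ d=(-1,0) cyc+2: ok
check 5→ d=(0,1) cyc+2: BAD: Y-move but x=1≠0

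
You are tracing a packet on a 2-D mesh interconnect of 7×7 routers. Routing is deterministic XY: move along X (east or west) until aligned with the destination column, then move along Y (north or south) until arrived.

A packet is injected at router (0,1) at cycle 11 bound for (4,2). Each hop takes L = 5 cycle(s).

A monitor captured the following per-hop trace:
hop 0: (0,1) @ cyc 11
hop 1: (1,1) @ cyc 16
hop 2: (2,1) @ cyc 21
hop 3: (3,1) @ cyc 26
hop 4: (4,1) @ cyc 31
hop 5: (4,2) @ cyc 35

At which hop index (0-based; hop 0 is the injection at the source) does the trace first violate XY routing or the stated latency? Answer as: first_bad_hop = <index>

hop 1: step (+1,+0), +5 cyc — ok
hop 2: step (+1,+0), +5 cyc — ok
hop 3: step (+1,+0), +5 cyc — ok
hop 4: step (+1,+0), +5 cyc — ok
hop 5: step (+0,+1), +4 cyc — BAD: Δcyc=4≠L

first_bad_hop = 5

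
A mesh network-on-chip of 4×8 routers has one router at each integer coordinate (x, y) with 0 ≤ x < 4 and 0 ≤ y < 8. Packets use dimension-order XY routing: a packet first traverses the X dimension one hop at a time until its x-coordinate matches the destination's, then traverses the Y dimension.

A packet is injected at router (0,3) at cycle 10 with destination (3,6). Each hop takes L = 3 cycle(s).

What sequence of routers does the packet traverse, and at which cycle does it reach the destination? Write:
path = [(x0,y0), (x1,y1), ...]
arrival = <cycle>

  0. router=(0,3) cycle=10 (inject)
  1. router=(1,3) cycle=13 dir=E
  2. router=(2,3) cycle=16 dir=E
  3. router=(3,3) cycle=19 dir=E
  4. router=(3,4) cycle=22 dir=N
  5. router=(3,5) cycle=25 dir=N
  6. router=(3,6) cycle=28 dir=N

path = [(0,3), (1,3), (2,3), (3,3), (3,4), (3,5), (3,6)]
arrival = 28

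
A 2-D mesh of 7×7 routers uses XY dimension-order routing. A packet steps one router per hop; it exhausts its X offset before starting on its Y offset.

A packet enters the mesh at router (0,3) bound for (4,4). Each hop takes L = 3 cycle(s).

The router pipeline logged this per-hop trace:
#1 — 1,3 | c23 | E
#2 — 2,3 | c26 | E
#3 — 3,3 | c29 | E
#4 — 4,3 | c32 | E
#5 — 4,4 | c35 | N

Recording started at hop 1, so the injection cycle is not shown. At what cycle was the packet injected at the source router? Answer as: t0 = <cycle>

At hop 1 the cycle is 23; in general cyc_k = t0 + kL.
Therefore t0 = 23 − L = 20.

t0 = 20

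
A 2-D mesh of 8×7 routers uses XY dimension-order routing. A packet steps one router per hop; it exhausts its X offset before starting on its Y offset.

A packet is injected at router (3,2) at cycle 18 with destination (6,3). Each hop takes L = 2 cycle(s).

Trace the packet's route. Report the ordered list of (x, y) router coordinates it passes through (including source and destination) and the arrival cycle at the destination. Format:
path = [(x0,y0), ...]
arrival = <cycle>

path = [(3,2), (4,2), (5,2), (6,2), (6,3)]
arrival = 26

hop 0: (3,2) @ cyc 18
hop 1: (4,2) @ cyc 20  [E]
hop 2: (5,2) @ cyc 22  [E]
hop 3: (6,2) @ cyc 24  [E]
hop 4: (6,3) @ cyc 26  [N]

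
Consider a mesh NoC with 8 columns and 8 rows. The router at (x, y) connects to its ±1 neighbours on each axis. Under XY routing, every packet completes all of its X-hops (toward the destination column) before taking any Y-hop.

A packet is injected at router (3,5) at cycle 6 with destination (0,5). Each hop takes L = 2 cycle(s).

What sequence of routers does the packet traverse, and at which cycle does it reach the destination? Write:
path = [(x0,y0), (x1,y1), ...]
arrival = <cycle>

path = [(3,5), (2,5), (1,5), (0,5)]
arrival = 12

hop 0: (3,5) @ cyc 6
hop 1: (2,5) @ cyc 8  [W]
hop 2: (1,5) @ cyc 10  [W]
hop 3: (0,5) @ cyc 12  [W]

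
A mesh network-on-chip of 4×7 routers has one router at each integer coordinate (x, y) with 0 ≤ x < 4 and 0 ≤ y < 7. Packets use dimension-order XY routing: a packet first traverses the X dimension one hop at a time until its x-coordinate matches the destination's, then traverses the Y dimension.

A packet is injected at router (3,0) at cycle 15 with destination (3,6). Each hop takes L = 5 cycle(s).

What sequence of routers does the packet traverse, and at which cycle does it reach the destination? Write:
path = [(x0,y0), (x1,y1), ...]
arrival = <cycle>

  0. router=(3,0) cycle=15 (inject)
  1. router=(3,1) cycle=20 dir=N
  2. router=(3,2) cycle=25 dir=N
  3. router=(3,3) cycle=30 dir=N
  4. router=(3,4) cycle=35 dir=N
  5. router=(3,5) cycle=40 dir=N
  6. router=(3,6) cycle=45 dir=N

path = [(3,0), (3,1), (3,2), (3,3), (3,4), (3,5), (3,6)]
arrival = 45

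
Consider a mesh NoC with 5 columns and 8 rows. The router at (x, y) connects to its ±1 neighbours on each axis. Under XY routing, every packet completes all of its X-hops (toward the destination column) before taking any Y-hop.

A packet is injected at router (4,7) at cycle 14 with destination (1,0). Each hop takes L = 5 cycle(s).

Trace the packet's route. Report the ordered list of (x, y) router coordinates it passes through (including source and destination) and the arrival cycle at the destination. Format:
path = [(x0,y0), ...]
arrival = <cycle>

src (4,7)  cyc=14
W→(3,7)  cyc=19
W→(2,7)  cyc=24
W→(1,7)  cyc=29
S→(1,6)  cyc=34
S→(1,5)  cyc=39
S→(1,4)  cyc=44
S→(1,3)  cyc=49
S→(1,2)  cyc=54
S→(1,1)  cyc=59
S→(1,0)  cyc=64

path = [(4,7), (3,7), (2,7), (1,7), (1,6), (1,5), (1,4), (1,3), (1,2), (1,1), (1,0)]
arrival = 64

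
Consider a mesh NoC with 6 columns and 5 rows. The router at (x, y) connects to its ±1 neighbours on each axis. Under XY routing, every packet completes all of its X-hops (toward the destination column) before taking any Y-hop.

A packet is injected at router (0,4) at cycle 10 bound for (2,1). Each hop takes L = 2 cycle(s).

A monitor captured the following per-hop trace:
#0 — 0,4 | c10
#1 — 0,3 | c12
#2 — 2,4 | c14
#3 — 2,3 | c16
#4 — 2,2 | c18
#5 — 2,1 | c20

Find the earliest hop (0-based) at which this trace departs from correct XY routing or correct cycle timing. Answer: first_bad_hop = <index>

check 1→ d=(0,-1) cyc+2: BAD: Y-move but x=0≠2

first_bad_hop = 1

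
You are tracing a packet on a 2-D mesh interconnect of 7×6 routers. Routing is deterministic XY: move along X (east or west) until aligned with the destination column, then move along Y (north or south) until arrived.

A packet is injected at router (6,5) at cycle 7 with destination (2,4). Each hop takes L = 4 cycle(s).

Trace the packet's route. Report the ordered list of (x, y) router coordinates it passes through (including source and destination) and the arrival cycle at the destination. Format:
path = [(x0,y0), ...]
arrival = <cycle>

path = [(6,5), (5,5), (4,5), (3,5), (2,5), (2,4)]
arrival = 27

[0] x=6 y=5 t=7
[1] x=5 y=5 t=11 →W
[2] x=4 y=5 t=15 →W
[3] x=3 y=5 t=19 →W
[4] x=2 y=5 t=23 →W
[5] x=2 y=4 t=27 →S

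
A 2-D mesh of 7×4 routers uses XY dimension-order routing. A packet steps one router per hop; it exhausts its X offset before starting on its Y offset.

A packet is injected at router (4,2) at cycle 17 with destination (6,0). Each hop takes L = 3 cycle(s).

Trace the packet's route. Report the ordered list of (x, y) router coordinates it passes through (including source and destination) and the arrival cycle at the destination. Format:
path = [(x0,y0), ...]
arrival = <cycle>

t=17: at (4,2)
t=20: at (5,2) after E
t=23: at (6,2) after E
t=26: at (6,1) after S
t=29: at (6,0) after S

path = [(4,2), (5,2), (6,2), (6,1), (6,0)]
arrival = 29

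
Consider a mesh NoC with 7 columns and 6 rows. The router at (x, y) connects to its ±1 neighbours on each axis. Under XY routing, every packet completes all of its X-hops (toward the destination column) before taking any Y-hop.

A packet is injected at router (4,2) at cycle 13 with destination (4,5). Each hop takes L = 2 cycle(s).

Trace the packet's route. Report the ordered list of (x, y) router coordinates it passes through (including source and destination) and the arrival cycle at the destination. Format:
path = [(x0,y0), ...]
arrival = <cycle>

path = [(4,2), (4,3), (4,4), (4,5)]
arrival = 19

#0 — 4,2 | c13
#1 — 4,3 | c15 | N
#2 — 4,4 | c17 | N
#3 — 4,5 | c19 | N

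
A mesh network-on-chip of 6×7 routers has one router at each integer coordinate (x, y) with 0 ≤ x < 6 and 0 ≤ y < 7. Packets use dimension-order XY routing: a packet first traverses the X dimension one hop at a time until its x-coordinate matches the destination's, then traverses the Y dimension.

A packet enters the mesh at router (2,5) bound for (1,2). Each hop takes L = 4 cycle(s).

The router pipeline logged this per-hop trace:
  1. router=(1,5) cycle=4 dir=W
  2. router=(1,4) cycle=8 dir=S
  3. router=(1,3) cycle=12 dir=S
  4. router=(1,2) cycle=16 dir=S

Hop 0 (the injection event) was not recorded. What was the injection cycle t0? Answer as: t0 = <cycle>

t0 = 0

At hop 1 the cycle is 4; in general cyc_k = t0 + kL.
So t0 = 4 − 1·4 = 0.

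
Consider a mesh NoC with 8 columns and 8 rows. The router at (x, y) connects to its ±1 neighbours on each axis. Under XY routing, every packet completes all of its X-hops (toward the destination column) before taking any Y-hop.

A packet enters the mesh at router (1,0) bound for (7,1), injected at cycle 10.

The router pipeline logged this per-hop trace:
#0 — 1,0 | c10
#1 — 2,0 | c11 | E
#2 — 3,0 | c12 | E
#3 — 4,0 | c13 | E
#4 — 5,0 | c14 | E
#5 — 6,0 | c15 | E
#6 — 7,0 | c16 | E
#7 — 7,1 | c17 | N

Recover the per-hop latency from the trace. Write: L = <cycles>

cyc[1] − cyc[0] = 11 − 10 = 1.
Per-hop latency L = Δcyc = 1.

L = 1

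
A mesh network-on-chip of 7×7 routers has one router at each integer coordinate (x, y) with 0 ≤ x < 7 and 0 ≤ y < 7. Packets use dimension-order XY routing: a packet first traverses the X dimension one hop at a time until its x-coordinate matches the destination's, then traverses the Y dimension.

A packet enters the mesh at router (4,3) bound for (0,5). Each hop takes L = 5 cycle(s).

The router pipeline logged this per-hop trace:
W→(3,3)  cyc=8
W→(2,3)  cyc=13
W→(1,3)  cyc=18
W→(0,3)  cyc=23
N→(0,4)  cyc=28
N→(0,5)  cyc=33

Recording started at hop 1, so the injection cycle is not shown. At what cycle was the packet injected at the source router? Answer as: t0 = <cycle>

At hop 1 the cycle is 8; in general cyc_k = t0 + kL.
Therefore t0 = 8 − L = 3.

t0 = 3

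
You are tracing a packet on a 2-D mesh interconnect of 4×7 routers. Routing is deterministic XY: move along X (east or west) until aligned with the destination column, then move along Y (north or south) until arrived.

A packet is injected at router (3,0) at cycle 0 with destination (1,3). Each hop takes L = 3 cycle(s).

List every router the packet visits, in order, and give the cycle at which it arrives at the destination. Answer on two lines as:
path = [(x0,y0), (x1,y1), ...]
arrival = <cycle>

hop 0: (3,0) @ cyc 0
hop 1: (2,0) @ cyc 3  [W]
hop 2: (1,0) @ cyc 6  [W]
hop 3: (1,1) @ cyc 9  [N]
hop 4: (1,2) @ cyc 12  [N]
hop 5: (1,3) @ cyc 15  [N]

path = [(3,0), (2,0), (1,0), (1,1), (1,2), (1,3)]
arrival = 15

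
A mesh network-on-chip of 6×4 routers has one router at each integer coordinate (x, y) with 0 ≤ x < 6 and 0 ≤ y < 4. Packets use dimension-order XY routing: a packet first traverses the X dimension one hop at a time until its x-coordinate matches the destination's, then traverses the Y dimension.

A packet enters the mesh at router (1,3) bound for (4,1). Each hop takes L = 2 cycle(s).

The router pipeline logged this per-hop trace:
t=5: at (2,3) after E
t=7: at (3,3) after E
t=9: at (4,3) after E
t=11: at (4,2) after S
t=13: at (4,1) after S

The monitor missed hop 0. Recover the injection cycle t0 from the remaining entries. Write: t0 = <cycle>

cyc[1] = 5 and cyc[k] = t0 + k·L for every k.
Subtract one hop: t0 = 5 − 2 = 3.

t0 = 3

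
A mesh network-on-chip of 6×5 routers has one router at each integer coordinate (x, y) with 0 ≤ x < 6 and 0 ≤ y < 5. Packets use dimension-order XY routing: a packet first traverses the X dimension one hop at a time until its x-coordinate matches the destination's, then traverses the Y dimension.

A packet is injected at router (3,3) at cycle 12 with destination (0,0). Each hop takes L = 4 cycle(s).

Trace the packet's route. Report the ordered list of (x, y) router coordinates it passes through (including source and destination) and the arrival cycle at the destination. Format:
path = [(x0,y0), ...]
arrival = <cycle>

hop 0: (3,3) @ cyc 12
hop 1: (2,3) @ cyc 16  [W]
hop 2: (1,3) @ cyc 20  [W]
hop 3: (0,3) @ cyc 24  [W]
hop 4: (0,2) @ cyc 28  [S]
hop 5: (0,1) @ cyc 32  [S]
hop 6: (0,0) @ cyc 36  [S]

path = [(3,3), (2,3), (1,3), (0,3), (0,2), (0,1), (0,0)]
arrival = 36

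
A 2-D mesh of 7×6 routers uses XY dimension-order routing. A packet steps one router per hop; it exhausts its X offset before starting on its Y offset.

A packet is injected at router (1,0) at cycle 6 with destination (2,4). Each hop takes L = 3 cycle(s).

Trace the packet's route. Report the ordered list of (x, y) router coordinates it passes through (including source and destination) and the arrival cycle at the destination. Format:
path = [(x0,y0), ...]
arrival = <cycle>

path = [(1,0), (2,0), (2,1), (2,2), (2,3), (2,4)]
arrival = 21

[0] x=1 y=0 t=6
[1] x=2 y=0 t=9 →E
[2] x=2 y=1 t=12 →N
[3] x=2 y=2 t=15 →N
[4] x=2 y=3 t=18 →N
[5] x=2 y=4 t=21 →N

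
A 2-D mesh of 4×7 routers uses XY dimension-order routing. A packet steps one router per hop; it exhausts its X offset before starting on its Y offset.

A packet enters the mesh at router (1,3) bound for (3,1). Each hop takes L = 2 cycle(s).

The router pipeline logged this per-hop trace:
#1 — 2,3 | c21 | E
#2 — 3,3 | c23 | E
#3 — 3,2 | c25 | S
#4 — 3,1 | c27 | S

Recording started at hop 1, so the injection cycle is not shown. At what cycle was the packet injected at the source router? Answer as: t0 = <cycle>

t0 = 19

At hop 1 the cycle is 21; in general cyc_k = t0 + kL.
Therefore t0 = 21 − L = 19.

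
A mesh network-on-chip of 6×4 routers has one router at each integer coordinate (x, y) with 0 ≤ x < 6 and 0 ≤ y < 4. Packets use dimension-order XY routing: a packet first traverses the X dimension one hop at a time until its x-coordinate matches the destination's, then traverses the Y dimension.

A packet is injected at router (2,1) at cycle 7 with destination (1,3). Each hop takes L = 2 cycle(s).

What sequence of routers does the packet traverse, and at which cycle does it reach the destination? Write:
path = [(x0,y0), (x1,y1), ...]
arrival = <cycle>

path = [(2,1), (1,1), (1,2), (1,3)]
arrival = 13

[0] x=2 y=1 t=7
[1] x=1 y=1 t=9 →W
[2] x=1 y=2 t=11 →N
[3] x=1 y=3 t=13 →N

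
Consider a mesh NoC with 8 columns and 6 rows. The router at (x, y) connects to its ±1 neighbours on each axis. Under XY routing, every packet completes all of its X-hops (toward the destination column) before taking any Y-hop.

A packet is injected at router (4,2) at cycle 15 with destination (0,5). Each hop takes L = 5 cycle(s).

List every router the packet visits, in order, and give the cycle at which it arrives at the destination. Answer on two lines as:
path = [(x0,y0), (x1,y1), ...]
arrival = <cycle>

src (4,2)  cyc=15
W→(3,2)  cyc=20
W→(2,2)  cyc=25
W→(1,2)  cyc=30
W→(0,2)  cyc=35
N→(0,3)  cyc=40
N→(0,4)  cyc=45
N→(0,5)  cyc=50

path = [(4,2), (3,2), (2,2), (1,2), (0,2), (0,3), (0,4), (0,5)]
arrival = 50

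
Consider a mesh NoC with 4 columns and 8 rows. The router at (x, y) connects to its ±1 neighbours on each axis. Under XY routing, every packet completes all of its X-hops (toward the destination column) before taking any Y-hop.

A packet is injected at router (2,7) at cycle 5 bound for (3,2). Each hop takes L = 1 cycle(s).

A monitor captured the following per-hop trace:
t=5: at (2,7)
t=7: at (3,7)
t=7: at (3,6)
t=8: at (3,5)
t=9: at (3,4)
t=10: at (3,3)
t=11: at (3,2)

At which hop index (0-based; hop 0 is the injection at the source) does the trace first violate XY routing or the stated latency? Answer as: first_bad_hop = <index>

hop 1: step (+1,+0), +2 cyc — BAD: Δcyc=2≠L

first_bad_hop = 1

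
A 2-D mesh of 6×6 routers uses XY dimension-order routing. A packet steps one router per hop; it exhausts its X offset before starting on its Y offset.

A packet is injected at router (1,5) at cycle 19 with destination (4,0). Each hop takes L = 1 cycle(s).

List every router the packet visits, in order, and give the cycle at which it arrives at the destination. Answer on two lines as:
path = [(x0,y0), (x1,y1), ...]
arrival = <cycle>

hop 0: (1,5) @ cyc 19
hop 1: (2,5) @ cyc 20  [E]
hop 2: (3,5) @ cyc 21  [E]
hop 3: (4,5) @ cyc 22  [E]
hop 4: (4,4) @ cyc 23  [S]
hop 5: (4,3) @ cyc 24  [S]
hop 6: (4,2) @ cyc 25  [S]
hop 7: (4,1) @ cyc 26  [S]
hop 8: (4,0) @ cyc 27  [S]

path = [(1,5), (2,5), (3,5), (4,5), (4,4), (4,3), (4,2), (4,1), (4,0)]
arrival = 27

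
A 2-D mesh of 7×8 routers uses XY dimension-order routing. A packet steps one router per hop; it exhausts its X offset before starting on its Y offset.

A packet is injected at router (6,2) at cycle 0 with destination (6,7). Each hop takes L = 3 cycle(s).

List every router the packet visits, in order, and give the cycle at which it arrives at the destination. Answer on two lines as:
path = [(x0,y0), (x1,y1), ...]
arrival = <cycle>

src (6,2)  cyc=0
N→(6,3)  cyc=3
N→(6,4)  cyc=6
N→(6,5)  cyc=9
N→(6,6)  cyc=12
N→(6,7)  cyc=15

path = [(6,2), (6,3), (6,4), (6,5), (6,6), (6,7)]
arrival = 15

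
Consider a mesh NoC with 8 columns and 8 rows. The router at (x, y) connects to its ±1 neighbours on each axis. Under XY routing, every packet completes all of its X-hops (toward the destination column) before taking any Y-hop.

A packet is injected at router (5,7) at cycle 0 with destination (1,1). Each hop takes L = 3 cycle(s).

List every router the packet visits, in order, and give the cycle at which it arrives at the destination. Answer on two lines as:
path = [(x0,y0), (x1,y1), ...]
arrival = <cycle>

path = [(5,7), (4,7), (3,7), (2,7), (1,7), (1,6), (1,5), (1,4), (1,3), (1,2), (1,1)]
arrival = 30

  0. router=(5,7) cycle=0 (inject)
  1. router=(4,7) cycle=3 dir=W
  2. router=(3,7) cycle=6 dir=W
  3. router=(2,7) cycle=9 dir=W
  4. router=(1,7) cycle=12 dir=W
  5. router=(1,6) cycle=15 dir=S
  6. router=(1,5) cycle=18 dir=S
  7. router=(1,4) cycle=21 dir=S
  8. router=(1,3) cycle=24 dir=S
  9. router=(1,2) cycle=27 dir=S
  10. router=(1,1) cycle=30 dir=S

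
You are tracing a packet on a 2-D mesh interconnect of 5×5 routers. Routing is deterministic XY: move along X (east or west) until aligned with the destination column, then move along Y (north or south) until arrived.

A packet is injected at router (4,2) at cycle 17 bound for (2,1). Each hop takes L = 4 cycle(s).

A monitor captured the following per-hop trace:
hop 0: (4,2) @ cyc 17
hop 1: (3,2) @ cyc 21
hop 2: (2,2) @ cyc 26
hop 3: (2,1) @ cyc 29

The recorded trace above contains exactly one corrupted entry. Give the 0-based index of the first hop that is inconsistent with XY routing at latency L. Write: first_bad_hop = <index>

check 1→ d=(-1,0) cyc+4: ok
check 2→ d=(-1,0) cyc+5: BAD: Δcyc=5≠L

first_bad_hop = 2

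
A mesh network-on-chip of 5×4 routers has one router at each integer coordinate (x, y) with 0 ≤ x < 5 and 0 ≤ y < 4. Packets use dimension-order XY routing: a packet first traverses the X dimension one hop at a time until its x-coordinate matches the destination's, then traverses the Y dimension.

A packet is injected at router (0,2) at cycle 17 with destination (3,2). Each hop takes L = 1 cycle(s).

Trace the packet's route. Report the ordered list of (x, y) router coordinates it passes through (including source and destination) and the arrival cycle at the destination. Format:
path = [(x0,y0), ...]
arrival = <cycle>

path = [(0,2), (1,2), (2,2), (3,2)]
arrival = 20

#0 — 0,2 | c17
#1 — 1,2 | c18 | E
#2 — 2,2 | c19 | E
#3 — 3,2 | c20 | E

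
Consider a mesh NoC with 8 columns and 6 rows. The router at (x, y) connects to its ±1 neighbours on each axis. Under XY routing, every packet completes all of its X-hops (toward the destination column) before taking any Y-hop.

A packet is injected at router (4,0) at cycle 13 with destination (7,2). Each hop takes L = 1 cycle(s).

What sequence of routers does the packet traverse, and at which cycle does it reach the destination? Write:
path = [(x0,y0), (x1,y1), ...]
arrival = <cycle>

hop 0: (4,0) @ cyc 13
hop 1: (5,0) @ cyc 14  [E]
hop 2: (6,0) @ cyc 15  [E]
hop 3: (7,0) @ cyc 16  [E]
hop 4: (7,1) @ cyc 17  [N]
hop 5: (7,2) @ cyc 18  [N]

path = [(4,0), (5,0), (6,0), (7,0), (7,1), (7,2)]
arrival = 18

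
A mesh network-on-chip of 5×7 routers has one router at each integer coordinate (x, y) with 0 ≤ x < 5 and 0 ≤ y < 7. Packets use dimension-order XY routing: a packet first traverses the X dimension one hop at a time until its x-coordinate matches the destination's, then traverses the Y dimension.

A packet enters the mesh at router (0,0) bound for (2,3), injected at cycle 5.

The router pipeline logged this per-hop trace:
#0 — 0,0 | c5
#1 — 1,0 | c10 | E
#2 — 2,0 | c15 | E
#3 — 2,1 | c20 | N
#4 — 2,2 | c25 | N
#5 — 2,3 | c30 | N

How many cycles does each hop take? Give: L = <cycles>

L = 5

Δcyc across hop 0→1: 10 − 5 = 5.
That increment is L by definition: L = 5.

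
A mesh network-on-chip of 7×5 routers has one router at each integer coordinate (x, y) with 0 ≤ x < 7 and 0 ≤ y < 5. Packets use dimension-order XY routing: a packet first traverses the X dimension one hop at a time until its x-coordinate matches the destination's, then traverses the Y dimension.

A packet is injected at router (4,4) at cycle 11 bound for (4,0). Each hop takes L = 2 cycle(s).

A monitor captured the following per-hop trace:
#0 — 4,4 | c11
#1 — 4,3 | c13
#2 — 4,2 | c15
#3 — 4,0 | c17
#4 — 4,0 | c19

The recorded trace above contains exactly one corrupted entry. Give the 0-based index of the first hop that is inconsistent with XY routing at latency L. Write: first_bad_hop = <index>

check 1→ d=(0,-1) cyc+2: ok
check 2→ d=(0,-1) cyc+2: ok
check 3→ d=(0,-2) cyc+2: BAD: non-unit step

first_bad_hop = 3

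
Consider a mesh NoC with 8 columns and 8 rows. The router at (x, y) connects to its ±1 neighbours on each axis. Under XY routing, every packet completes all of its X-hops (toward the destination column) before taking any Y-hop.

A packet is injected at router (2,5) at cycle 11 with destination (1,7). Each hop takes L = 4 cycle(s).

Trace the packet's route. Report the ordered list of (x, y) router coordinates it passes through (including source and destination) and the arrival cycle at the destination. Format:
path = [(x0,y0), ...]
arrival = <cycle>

hop 0: (2,5) @ cyc 11
hop 1: (1,5) @ cyc 15  [W]
hop 2: (1,6) @ cyc 19  [N]
hop 3: (1,7) @ cyc 23  [N]

path = [(2,5), (1,5), (1,6), (1,7)]
arrival = 23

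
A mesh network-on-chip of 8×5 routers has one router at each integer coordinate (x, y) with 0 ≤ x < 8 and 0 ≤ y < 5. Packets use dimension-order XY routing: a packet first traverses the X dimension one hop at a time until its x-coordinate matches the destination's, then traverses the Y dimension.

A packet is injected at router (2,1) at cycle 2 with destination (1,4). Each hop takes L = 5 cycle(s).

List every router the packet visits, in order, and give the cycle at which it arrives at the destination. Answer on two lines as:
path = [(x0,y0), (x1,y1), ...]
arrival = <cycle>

path = [(2,1), (1,1), (1,2), (1,3), (1,4)]
arrival = 22

#0 — 2,1 | c2
#1 — 1,1 | c7 | W
#2 — 1,2 | c12 | N
#3 — 1,3 | c17 | N
#4 — 1,4 | c22 | N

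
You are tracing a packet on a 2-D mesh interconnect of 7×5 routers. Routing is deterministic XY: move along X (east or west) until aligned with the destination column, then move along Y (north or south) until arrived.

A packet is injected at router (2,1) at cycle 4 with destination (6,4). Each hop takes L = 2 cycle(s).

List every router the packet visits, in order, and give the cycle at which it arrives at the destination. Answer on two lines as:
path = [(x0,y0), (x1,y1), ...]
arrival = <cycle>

hop 0: (2,1) @ cyc 4
hop 1: (3,1) @ cyc 6  [E]
hop 2: (4,1) @ cyc 8  [E]
hop 3: (5,1) @ cyc 10  [E]
hop 4: (6,1) @ cyc 12  [E]
hop 5: (6,2) @ cyc 14  [N]
hop 6: (6,3) @ cyc 16  [N]
hop 7: (6,4) @ cyc 18  [N]

path = [(2,1), (3,1), (4,1), (5,1), (6,1), (6,2), (6,3), (6,4)]
arrival = 18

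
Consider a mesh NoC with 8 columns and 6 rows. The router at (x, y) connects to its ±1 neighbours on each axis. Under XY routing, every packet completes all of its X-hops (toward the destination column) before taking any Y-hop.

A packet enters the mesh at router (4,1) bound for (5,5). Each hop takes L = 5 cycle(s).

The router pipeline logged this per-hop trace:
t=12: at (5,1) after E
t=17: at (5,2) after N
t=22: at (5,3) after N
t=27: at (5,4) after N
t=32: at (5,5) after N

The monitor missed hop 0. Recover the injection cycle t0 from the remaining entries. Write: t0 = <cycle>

The first recorded entry is hop 1 at cycle 12.
Subtract one hop: t0 = 12 − 5 = 7.

t0 = 7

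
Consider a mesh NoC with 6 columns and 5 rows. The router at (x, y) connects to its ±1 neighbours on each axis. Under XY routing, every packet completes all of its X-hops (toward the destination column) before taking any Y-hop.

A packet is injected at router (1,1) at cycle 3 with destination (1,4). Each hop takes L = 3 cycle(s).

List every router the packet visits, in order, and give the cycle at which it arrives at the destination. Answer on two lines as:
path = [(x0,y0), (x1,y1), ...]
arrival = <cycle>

path = [(1,1), (1,2), (1,3), (1,4)]
arrival = 12

[0] x=1 y=1 t=3
[1] x=1 y=2 t=6 →N
[2] x=1 y=3 t=9 →N
[3] x=1 y=4 t=12 →N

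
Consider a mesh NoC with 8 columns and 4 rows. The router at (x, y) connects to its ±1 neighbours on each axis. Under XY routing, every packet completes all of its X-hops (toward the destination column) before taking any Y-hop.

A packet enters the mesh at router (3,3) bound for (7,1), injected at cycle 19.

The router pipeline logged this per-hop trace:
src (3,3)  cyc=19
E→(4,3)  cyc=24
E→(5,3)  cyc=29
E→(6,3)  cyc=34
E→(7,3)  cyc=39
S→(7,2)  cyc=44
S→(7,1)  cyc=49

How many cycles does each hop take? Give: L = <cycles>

L = 5

From hop 0 (19) to hop 1 (24): +5 cycles.
That increment is L by definition: L = 5.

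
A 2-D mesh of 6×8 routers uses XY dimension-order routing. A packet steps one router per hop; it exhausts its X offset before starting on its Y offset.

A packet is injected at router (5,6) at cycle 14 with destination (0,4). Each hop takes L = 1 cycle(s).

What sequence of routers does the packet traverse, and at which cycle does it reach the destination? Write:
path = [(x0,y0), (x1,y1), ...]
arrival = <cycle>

path = [(5,6), (4,6), (3,6), (2,6), (1,6), (0,6), (0,5), (0,4)]
arrival = 21

hop 0: (5,6) @ cyc 14
hop 1: (4,6) @ cyc 15  [W]
hop 2: (3,6) @ cyc 16  [W]
hop 3: (2,6) @ cyc 17  [W]
hop 4: (1,6) @ cyc 18  [W]
hop 5: (0,6) @ cyc 19  [W]
hop 6: (0,5) @ cyc 20  [S]
hop 7: (0,4) @ cyc 21  [S]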